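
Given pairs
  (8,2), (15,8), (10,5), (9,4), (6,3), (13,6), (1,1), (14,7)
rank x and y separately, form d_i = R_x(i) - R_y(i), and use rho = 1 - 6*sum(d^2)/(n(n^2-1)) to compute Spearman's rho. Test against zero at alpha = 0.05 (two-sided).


Step 1: Rank x and y separately (midranks; no ties here).
rank(x): 8->3, 15->8, 10->5, 9->4, 6->2, 13->6, 1->1, 14->7
rank(y): 2->2, 8->8, 5->5, 4->4, 3->3, 6->6, 1->1, 7->7
Step 2: d_i = R_x(i) - R_y(i); compute d_i^2.
  (3-2)^2=1, (8-8)^2=0, (5-5)^2=0, (4-4)^2=0, (2-3)^2=1, (6-6)^2=0, (1-1)^2=0, (7-7)^2=0
sum(d^2) = 2.
Step 3: rho = 1 - 6*2 / (8*(8^2 - 1)) = 1 - 12/504 = 0.976190.
Step 4: Under H0, t = rho * sqrt((n-2)/(1-rho^2)) = 11.0235 ~ t(6).
Step 5: Two-sided p-value from the t-distribution with 6 df = 0.000033.
Step 6: alpha = 0.05. reject H0.

rho = 0.9762, p = 0.000033, reject H0 at alpha = 0.05.


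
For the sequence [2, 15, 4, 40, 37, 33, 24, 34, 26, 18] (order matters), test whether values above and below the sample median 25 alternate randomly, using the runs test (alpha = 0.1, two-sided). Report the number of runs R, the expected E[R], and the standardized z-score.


Step 1: Compute median = 25; label A = above, B = below.
Labels in order: BBBAAABAAB  (n_A = 5, n_B = 5)
Step 2: Count runs R = 5.
Step 3: Under H0 (random ordering), E[R] = 2*n_A*n_B/(n_A+n_B) + 1 = 2*5*5/10 + 1 = 6.0000.
        Var[R] = 2*n_A*n_B*(2*n_A*n_B - n_A - n_B) / ((n_A+n_B)^2 * (n_A+n_B-1)) = 2000/900 = 2.2222.
        SD[R] = 1.4907.
Step 4: Continuity-corrected z = (R + 0.5 - E[R]) / SD[R] = (5 + 0.5 - 6.0000) / 1.4907 = -0.3354.
Step 5: Two-sided p-value via normal approximation = 2*(1 - Phi(|z|)) = 0.737316.
Step 6: alpha = 0.1. fail to reject H0.

R = 5, z = -0.3354, p = 0.737316, fail to reject H0.


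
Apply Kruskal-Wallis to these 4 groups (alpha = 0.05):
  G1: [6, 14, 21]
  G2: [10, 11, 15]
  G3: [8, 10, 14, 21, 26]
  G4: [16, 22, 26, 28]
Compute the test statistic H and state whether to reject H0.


Step 1: Combine all N = 15 observations and assign midranks.
sorted (value, group, rank): (6,G1,1), (8,G3,2), (10,G2,3.5), (10,G3,3.5), (11,G2,5), (14,G1,6.5), (14,G3,6.5), (15,G2,8), (16,G4,9), (21,G1,10.5), (21,G3,10.5), (22,G4,12), (26,G3,13.5), (26,G4,13.5), (28,G4,15)
Step 2: Sum ranks within each group.
R_1 = 18 (n_1 = 3)
R_2 = 16.5 (n_2 = 3)
R_3 = 36 (n_3 = 5)
R_4 = 49.5 (n_4 = 4)
Step 3: H = 12/(N(N+1)) * sum(R_i^2/n_i) - 3(N+1)
     = 12/(15*16) * (18^2/3 + 16.5^2/3 + 36^2/5 + 49.5^2/4) - 3*16
     = 0.050000 * 1070.51 - 48
     = 5.525625.
Step 4: Ties present; correction factor C = 1 - 24/(15^3 - 15) = 0.992857. Corrected H = 5.525625 / 0.992857 = 5.565378.
Step 5: Under H0, H ~ chi^2(3); p-value = 0.134780.
Step 6: alpha = 0.05. fail to reject H0.

H = 5.5654, df = 3, p = 0.134780, fail to reject H0.


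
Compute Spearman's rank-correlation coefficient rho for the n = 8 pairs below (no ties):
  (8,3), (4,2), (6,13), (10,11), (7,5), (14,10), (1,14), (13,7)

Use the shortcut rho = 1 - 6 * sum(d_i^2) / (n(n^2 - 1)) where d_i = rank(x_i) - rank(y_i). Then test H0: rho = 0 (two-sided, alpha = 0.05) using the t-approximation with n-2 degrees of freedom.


Step 1: Rank x and y separately (midranks; no ties here).
rank(x): 8->5, 4->2, 6->3, 10->6, 7->4, 14->8, 1->1, 13->7
rank(y): 3->2, 2->1, 13->7, 11->6, 5->3, 10->5, 14->8, 7->4
Step 2: d_i = R_x(i) - R_y(i); compute d_i^2.
  (5-2)^2=9, (2-1)^2=1, (3-7)^2=16, (6-6)^2=0, (4-3)^2=1, (8-5)^2=9, (1-8)^2=49, (7-4)^2=9
sum(d^2) = 94.
Step 3: rho = 1 - 6*94 / (8*(8^2 - 1)) = 1 - 564/504 = -0.119048.
Step 4: Under H0, t = rho * sqrt((n-2)/(1-rho^2)) = -0.2937 ~ t(6).
Step 5: Two-sided p-value from the t-distribution with 6 df = 0.778886.
Step 6: alpha = 0.05. fail to reject H0.

rho = -0.1190, p = 0.778886, fail to reject H0 at alpha = 0.05.


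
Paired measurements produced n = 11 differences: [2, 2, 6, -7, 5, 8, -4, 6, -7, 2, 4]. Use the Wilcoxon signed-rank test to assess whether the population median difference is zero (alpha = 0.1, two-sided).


Step 1: Drop any zero differences (none here) and take |d_i|.
|d| = [2, 2, 6, 7, 5, 8, 4, 6, 7, 2, 4]
Step 2: Midrank |d_i| (ties get averaged ranks).
ranks: |2|->2, |2|->2, |6|->7.5, |7|->9.5, |5|->6, |8|->11, |4|->4.5, |6|->7.5, |7|->9.5, |2|->2, |4|->4.5
Step 3: Attach original signs; sum ranks with positive sign and with negative sign.
W+ = 2 + 2 + 7.5 + 6 + 11 + 7.5 + 2 + 4.5 = 42.5
W- = 9.5 + 4.5 + 9.5 = 23.5
(Check: W+ + W- = 66 should equal n(n+1)/2 = 66.)
Step 4: Test statistic W = min(W+, W-) = 23.5.
Step 5: Ties in |d|, so use the tie-corrected normal approximation.
        E[W] = n(n+1)/4 = 11*12/4 = 33.
        Tie groups: |d|=2 (t=3), |d|=4 (t=2), |d|=6 (t=2), |d|=7 (t=2); sum(t^3 - t) = 42.
        Var[W] = n(n+1)(2n+1)/24 - sum(t^3-t)/48 = 3036/24 - 42/48 = 125.625.
        z = (W - E[W]) / sqrt(Var[W]) = (23.5 - 33) / 11.2083 = -0.8476.
        Two-sided p = 2*Phi(z) = 0.396667.
Step 6: alpha = 0.1. fail to reject H0.

W+ = 42.5, W- = 23.5, W = min = 23.5, p = 0.396667, fail to reject H0.


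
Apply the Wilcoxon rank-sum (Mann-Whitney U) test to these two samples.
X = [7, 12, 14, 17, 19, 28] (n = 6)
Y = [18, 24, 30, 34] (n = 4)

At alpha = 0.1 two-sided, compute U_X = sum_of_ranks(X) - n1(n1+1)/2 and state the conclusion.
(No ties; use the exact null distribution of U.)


Step 1: Combine and sort all 10 observations; assign midranks.
sorted (value, group): (7,X), (12,X), (14,X), (17,X), (18,Y), (19,X), (24,Y), (28,X), (30,Y), (34,Y)
ranks: 7->1, 12->2, 14->3, 17->4, 18->5, 19->6, 24->7, 28->8, 30->9, 34->10
Step 2: Rank sum for X: R1 = 1 + 2 + 3 + 4 + 6 + 8 = 24.
Step 3: U_X = R1 - n1(n1+1)/2 = 24 - 6*7/2 = 24 - 21 = 3.
       U_Y = n1*n2 - U_X = 24 - 3 = 21.
Step 4: No ties, so the exact null distribution of U (based on enumerating the C(10,6) = 210 equally likely rank assignments) gives the two-sided p-value.
Step 5: p-value = 0.066667; compare to alpha = 0.1. reject H0.

U_X = 3, p = 0.066667, reject H0 at alpha = 0.1.


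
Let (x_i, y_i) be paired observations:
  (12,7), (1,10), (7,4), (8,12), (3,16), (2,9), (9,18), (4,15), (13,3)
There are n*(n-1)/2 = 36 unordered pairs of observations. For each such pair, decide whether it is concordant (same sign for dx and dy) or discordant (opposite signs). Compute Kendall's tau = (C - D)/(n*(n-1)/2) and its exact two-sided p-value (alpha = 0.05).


Step 1: Enumerate the 36 unordered pairs (i,j) with i<j and classify each by sign(x_j-x_i) * sign(y_j-y_i).
  (1,2):dx=-11,dy=+3->D; (1,3):dx=-5,dy=-3->C; (1,4):dx=-4,dy=+5->D; (1,5):dx=-9,dy=+9->D
  (1,6):dx=-10,dy=+2->D; (1,7):dx=-3,dy=+11->D; (1,8):dx=-8,dy=+8->D; (1,9):dx=+1,dy=-4->D
  (2,3):dx=+6,dy=-6->D; (2,4):dx=+7,dy=+2->C; (2,5):dx=+2,dy=+6->C; (2,6):dx=+1,dy=-1->D
  (2,7):dx=+8,dy=+8->C; (2,8):dx=+3,dy=+5->C; (2,9):dx=+12,dy=-7->D; (3,4):dx=+1,dy=+8->C
  (3,5):dx=-4,dy=+12->D; (3,6):dx=-5,dy=+5->D; (3,7):dx=+2,dy=+14->C; (3,8):dx=-3,dy=+11->D
  (3,9):dx=+6,dy=-1->D; (4,5):dx=-5,dy=+4->D; (4,6):dx=-6,dy=-3->C; (4,7):dx=+1,dy=+6->C
  (4,8):dx=-4,dy=+3->D; (4,9):dx=+5,dy=-9->D; (5,6):dx=-1,dy=-7->C; (5,7):dx=+6,dy=+2->C
  (5,8):dx=+1,dy=-1->D; (5,9):dx=+10,dy=-13->D; (6,7):dx=+7,dy=+9->C; (6,8):dx=+2,dy=+6->C
  (6,9):dx=+11,dy=-6->D; (7,8):dx=-5,dy=-3->C; (7,9):dx=+4,dy=-15->D; (8,9):dx=+9,dy=-12->D
Step 2: C = 14, D = 22, total pairs = 36.
Step 3: tau = (C - D)/(n(n-1)/2) = (14 - 22)/36 = -0.222222.
Step 4: Exact two-sided p-value (enumerate n! = 362880 permutations of y under H0): p = 0.476709.
Step 5: alpha = 0.05. fail to reject H0.

tau_b = -0.2222 (C=14, D=22), p = 0.476709, fail to reject H0.


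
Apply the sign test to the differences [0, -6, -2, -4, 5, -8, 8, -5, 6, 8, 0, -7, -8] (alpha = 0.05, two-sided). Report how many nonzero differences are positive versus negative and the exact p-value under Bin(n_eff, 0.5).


Step 1: Discard zero differences. Original n = 13; n_eff = number of nonzero differences = 11.
Nonzero differences (with sign): -6, -2, -4, +5, -8, +8, -5, +6, +8, -7, -8
Step 2: Count signs: positive = 4, negative = 7.
Step 3: Under H0: P(positive) = 0.5, so the number of positives S ~ Bin(11, 0.5).
Step 4: Two-sided exact p-value = sum of Bin(11,0.5) probabilities at or below the observed probability = 0.548828.
Step 5: alpha = 0.05. fail to reject H0.

n_eff = 11, pos = 4, neg = 7, p = 0.548828, fail to reject H0.


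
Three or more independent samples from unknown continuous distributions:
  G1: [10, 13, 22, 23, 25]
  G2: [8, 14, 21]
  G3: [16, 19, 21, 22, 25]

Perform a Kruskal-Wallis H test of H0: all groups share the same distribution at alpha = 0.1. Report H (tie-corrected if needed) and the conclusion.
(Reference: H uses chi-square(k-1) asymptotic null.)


Step 1: Combine all N = 13 observations and assign midranks.
sorted (value, group, rank): (8,G2,1), (10,G1,2), (13,G1,3), (14,G2,4), (16,G3,5), (19,G3,6), (21,G2,7.5), (21,G3,7.5), (22,G1,9.5), (22,G3,9.5), (23,G1,11), (25,G1,12.5), (25,G3,12.5)
Step 2: Sum ranks within each group.
R_1 = 38 (n_1 = 5)
R_2 = 12.5 (n_2 = 3)
R_3 = 40.5 (n_3 = 5)
Step 3: H = 12/(N(N+1)) * sum(R_i^2/n_i) - 3(N+1)
     = 12/(13*14) * (38^2/5 + 12.5^2/3 + 40.5^2/5) - 3*14
     = 0.065934 * 668.933 - 42
     = 2.105495.
Step 4: Ties present; correction factor C = 1 - 18/(13^3 - 13) = 0.991758. Corrected H = 2.105495 / 0.991758 = 2.122992.
Step 5: Under H0, H ~ chi^2(2); p-value = 0.345938.
Step 6: alpha = 0.1. fail to reject H0.

H = 2.1230, df = 2, p = 0.345938, fail to reject H0.


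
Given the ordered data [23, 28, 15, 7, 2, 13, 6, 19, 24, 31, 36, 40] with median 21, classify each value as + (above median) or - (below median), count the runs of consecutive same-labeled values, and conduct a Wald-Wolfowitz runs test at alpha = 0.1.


Step 1: Compute median = 21; label A = above, B = below.
Labels in order: AABBBBBBAAAA  (n_A = 6, n_B = 6)
Step 2: Count runs R = 3.
Step 3: Under H0 (random ordering), E[R] = 2*n_A*n_B/(n_A+n_B) + 1 = 2*6*6/12 + 1 = 7.0000.
        Var[R] = 2*n_A*n_B*(2*n_A*n_B - n_A - n_B) / ((n_A+n_B)^2 * (n_A+n_B-1)) = 4320/1584 = 2.7273.
        SD[R] = 1.6514.
Step 4: Continuity-corrected z = (R + 0.5 - E[R]) / SD[R] = (3 + 0.5 - 7.0000) / 1.6514 = -2.1194.
Step 5: Two-sided p-value via normal approximation = 2*(1 - Phi(|z|)) = 0.034060.
Step 6: alpha = 0.1. reject H0.

R = 3, z = -2.1194, p = 0.034060, reject H0.


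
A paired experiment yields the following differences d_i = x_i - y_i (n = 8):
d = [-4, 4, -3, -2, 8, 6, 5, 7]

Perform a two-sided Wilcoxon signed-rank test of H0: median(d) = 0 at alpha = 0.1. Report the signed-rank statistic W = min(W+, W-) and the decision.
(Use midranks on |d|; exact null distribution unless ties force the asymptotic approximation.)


Step 1: Drop any zero differences (none here) and take |d_i|.
|d| = [4, 4, 3, 2, 8, 6, 5, 7]
Step 2: Midrank |d_i| (ties get averaged ranks).
ranks: |4|->3.5, |4|->3.5, |3|->2, |2|->1, |8|->8, |6|->6, |5|->5, |7|->7
Step 3: Attach original signs; sum ranks with positive sign and with negative sign.
W+ = 3.5 + 8 + 6 + 5 + 7 = 29.5
W- = 3.5 + 2 + 1 = 6.5
(Check: W+ + W- = 36 should equal n(n+1)/2 = 36.)
Step 4: Test statistic W = min(W+, W-) = 6.5.
Step 5: Ties in |d|, so use the tie-corrected normal approximation.
        E[W] = n(n+1)/4 = 8*9/4 = 18.
        Tie groups: |d|=4 (t=2); sum(t^3 - t) = 6.
        Var[W] = n(n+1)(2n+1)/24 - sum(t^3-t)/48 = 1224/24 - 6/48 = 50.875.
        z = (W - E[W]) / sqrt(Var[W]) = (6.5 - 18) / 7.1327 = -1.6123.
        Two-sided p = 2*Phi(z) = 0.106897.
Step 6: alpha = 0.1. fail to reject H0.

W+ = 29.5, W- = 6.5, W = min = 6.5, p = 0.106897, fail to reject H0.


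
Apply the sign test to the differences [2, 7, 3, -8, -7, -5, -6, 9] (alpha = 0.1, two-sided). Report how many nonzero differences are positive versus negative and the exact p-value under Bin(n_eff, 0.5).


Step 1: Discard zero differences. Original n = 8; n_eff = number of nonzero differences = 8.
Nonzero differences (with sign): +2, +7, +3, -8, -7, -5, -6, +9
Step 2: Count signs: positive = 4, negative = 4.
Step 3: Under H0: P(positive) = 0.5, so the number of positives S ~ Bin(8, 0.5).
Step 4: Two-sided exact p-value = sum of Bin(8,0.5) probabilities at or below the observed probability = 1.000000.
Step 5: alpha = 0.1. fail to reject H0.

n_eff = 8, pos = 4, neg = 4, p = 1.000000, fail to reject H0.


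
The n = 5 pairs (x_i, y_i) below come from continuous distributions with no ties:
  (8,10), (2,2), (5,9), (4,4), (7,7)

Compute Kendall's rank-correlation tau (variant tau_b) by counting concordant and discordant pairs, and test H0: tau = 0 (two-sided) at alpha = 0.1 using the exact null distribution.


Step 1: Enumerate the 10 unordered pairs (i,j) with i<j and classify each by sign(x_j-x_i) * sign(y_j-y_i).
  (1,2):dx=-6,dy=-8->C; (1,3):dx=-3,dy=-1->C; (1,4):dx=-4,dy=-6->C; (1,5):dx=-1,dy=-3->C
  (2,3):dx=+3,dy=+7->C; (2,4):dx=+2,dy=+2->C; (2,5):dx=+5,dy=+5->C; (3,4):dx=-1,dy=-5->C
  (3,5):dx=+2,dy=-2->D; (4,5):dx=+3,dy=+3->C
Step 2: C = 9, D = 1, total pairs = 10.
Step 3: tau = (C - D)/(n(n-1)/2) = (9 - 1)/10 = 0.800000.
Step 4: Exact two-sided p-value (enumerate n! = 120 permutations of y under H0): p = 0.083333.
Step 5: alpha = 0.1. reject H0.

tau_b = 0.8000 (C=9, D=1), p = 0.083333, reject H0.


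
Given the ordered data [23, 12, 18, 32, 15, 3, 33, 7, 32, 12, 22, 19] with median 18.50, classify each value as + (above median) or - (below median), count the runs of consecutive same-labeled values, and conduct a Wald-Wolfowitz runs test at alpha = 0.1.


Step 1: Compute median = 18.50; label A = above, B = below.
Labels in order: ABBABBABABAA  (n_A = 6, n_B = 6)
Step 2: Count runs R = 9.
Step 3: Under H0 (random ordering), E[R] = 2*n_A*n_B/(n_A+n_B) + 1 = 2*6*6/12 + 1 = 7.0000.
        Var[R] = 2*n_A*n_B*(2*n_A*n_B - n_A - n_B) / ((n_A+n_B)^2 * (n_A+n_B-1)) = 4320/1584 = 2.7273.
        SD[R] = 1.6514.
Step 4: Continuity-corrected z = (R - 0.5 - E[R]) / SD[R] = (9 - 0.5 - 7.0000) / 1.6514 = 0.9083.
Step 5: Two-sided p-value via normal approximation = 2*(1 - Phi(|z|)) = 0.363722.
Step 6: alpha = 0.1. fail to reject H0.

R = 9, z = 0.9083, p = 0.363722, fail to reject H0.


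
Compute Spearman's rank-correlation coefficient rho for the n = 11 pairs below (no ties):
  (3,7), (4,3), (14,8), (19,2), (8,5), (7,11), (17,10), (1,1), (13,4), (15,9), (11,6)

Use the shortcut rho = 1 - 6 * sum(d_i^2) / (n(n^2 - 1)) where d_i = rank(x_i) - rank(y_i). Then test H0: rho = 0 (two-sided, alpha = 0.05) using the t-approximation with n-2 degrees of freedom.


Step 1: Rank x and y separately (midranks; no ties here).
rank(x): 3->2, 4->3, 14->8, 19->11, 8->5, 7->4, 17->10, 1->1, 13->7, 15->9, 11->6
rank(y): 7->7, 3->3, 8->8, 2->2, 5->5, 11->11, 10->10, 1->1, 4->4, 9->9, 6->6
Step 2: d_i = R_x(i) - R_y(i); compute d_i^2.
  (2-7)^2=25, (3-3)^2=0, (8-8)^2=0, (11-2)^2=81, (5-5)^2=0, (4-11)^2=49, (10-10)^2=0, (1-1)^2=0, (7-4)^2=9, (9-9)^2=0, (6-6)^2=0
sum(d^2) = 164.
Step 3: rho = 1 - 6*164 / (11*(11^2 - 1)) = 1 - 984/1320 = 0.254545.
Step 4: Under H0, t = rho * sqrt((n-2)/(1-rho^2)) = 0.7896 ~ t(9).
Step 5: Two-sided p-value from the t-distribution with 9 df = 0.450037.
Step 6: alpha = 0.05. fail to reject H0.

rho = 0.2545, p = 0.450037, fail to reject H0 at alpha = 0.05.


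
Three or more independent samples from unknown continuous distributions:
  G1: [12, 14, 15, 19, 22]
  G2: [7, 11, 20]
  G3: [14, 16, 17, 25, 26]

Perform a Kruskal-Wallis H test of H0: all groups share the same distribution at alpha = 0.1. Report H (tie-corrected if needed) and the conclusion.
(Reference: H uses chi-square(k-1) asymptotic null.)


Step 1: Combine all N = 13 observations and assign midranks.
sorted (value, group, rank): (7,G2,1), (11,G2,2), (12,G1,3), (14,G1,4.5), (14,G3,4.5), (15,G1,6), (16,G3,7), (17,G3,8), (19,G1,9), (20,G2,10), (22,G1,11), (25,G3,12), (26,G3,13)
Step 2: Sum ranks within each group.
R_1 = 33.5 (n_1 = 5)
R_2 = 13 (n_2 = 3)
R_3 = 44.5 (n_3 = 5)
Step 3: H = 12/(N(N+1)) * sum(R_i^2/n_i) - 3(N+1)
     = 12/(13*14) * (33.5^2/5 + 13^2/3 + 44.5^2/5) - 3*14
     = 0.065934 * 676.833 - 42
     = 2.626374.
Step 4: Ties present; correction factor C = 1 - 6/(13^3 - 13) = 0.997253. Corrected H = 2.626374 / 0.997253 = 2.633609.
Step 5: Under H0, H ~ chi^2(2); p-value = 0.267990.
Step 6: alpha = 0.1. fail to reject H0.

H = 2.6336, df = 2, p = 0.267990, fail to reject H0.


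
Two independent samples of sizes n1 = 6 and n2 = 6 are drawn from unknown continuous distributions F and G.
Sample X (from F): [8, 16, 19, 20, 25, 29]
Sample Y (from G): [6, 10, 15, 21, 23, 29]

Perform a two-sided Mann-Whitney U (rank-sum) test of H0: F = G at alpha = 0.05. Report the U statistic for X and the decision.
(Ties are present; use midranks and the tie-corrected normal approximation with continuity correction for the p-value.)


Step 1: Combine and sort all 12 observations; assign midranks.
sorted (value, group): (6,Y), (8,X), (10,Y), (15,Y), (16,X), (19,X), (20,X), (21,Y), (23,Y), (25,X), (29,X), (29,Y)
ranks: 6->1, 8->2, 10->3, 15->4, 16->5, 19->6, 20->7, 21->8, 23->9, 25->10, 29->11.5, 29->11.5
Step 2: Rank sum for X: R1 = 2 + 5 + 6 + 7 + 10 + 11.5 = 41.5.
Step 3: U_X = R1 - n1(n1+1)/2 = 41.5 - 6*7/2 = 41.5 - 21 = 20.5.
       U_Y = n1*n2 - U_X = 36 - 20.5 = 15.5.
Step 4: Ties are present, so use the tie-corrected normal approximation (with continuity correction) for the p-value.
Step 5: p-value = 0.748349; compare to alpha = 0.05. fail to reject H0.

U_X = 20.5, p = 0.748349, fail to reject H0 at alpha = 0.05.


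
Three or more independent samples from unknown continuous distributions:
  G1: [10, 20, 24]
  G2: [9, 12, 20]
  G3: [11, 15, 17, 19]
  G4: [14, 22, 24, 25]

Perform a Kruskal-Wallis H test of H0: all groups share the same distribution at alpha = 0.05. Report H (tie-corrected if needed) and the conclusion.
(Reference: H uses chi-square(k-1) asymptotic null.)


Step 1: Combine all N = 14 observations and assign midranks.
sorted (value, group, rank): (9,G2,1), (10,G1,2), (11,G3,3), (12,G2,4), (14,G4,5), (15,G3,6), (17,G3,7), (19,G3,8), (20,G1,9.5), (20,G2,9.5), (22,G4,11), (24,G1,12.5), (24,G4,12.5), (25,G4,14)
Step 2: Sum ranks within each group.
R_1 = 24 (n_1 = 3)
R_2 = 14.5 (n_2 = 3)
R_3 = 24 (n_3 = 4)
R_4 = 42.5 (n_4 = 4)
Step 3: H = 12/(N(N+1)) * sum(R_i^2/n_i) - 3(N+1)
     = 12/(14*15) * (24^2/3 + 14.5^2/3 + 24^2/4 + 42.5^2/4) - 3*15
     = 0.057143 * 857.646 - 45
     = 4.008333.
Step 4: Ties present; correction factor C = 1 - 12/(14^3 - 14) = 0.995604. Corrected H = 4.008333 / 0.995604 = 4.026030.
Step 5: Under H0, H ~ chi^2(3); p-value = 0.258667.
Step 6: alpha = 0.05. fail to reject H0.

H = 4.0260, df = 3, p = 0.258667, fail to reject H0.


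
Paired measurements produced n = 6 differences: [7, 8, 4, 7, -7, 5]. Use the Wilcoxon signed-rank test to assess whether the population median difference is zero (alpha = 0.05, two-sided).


Step 1: Drop any zero differences (none here) and take |d_i|.
|d| = [7, 8, 4, 7, 7, 5]
Step 2: Midrank |d_i| (ties get averaged ranks).
ranks: |7|->4, |8|->6, |4|->1, |7|->4, |7|->4, |5|->2
Step 3: Attach original signs; sum ranks with positive sign and with negative sign.
W+ = 4 + 6 + 1 + 4 + 2 = 17
W- = 4 = 4
(Check: W+ + W- = 21 should equal n(n+1)/2 = 21.)
Step 4: Test statistic W = min(W+, W-) = 4.
Step 5: Ties in |d|, so use the tie-corrected normal approximation.
        E[W] = n(n+1)/4 = 6*7/4 = 10.5.
        Tie groups: |d|=7 (t=3); sum(t^3 - t) = 24.
        Var[W] = n(n+1)(2n+1)/24 - sum(t^3-t)/48 = 546/24 - 24/48 = 22.25.
        z = (W - E[W]) / sqrt(Var[W]) = (4 - 10.5) / 4.7170 = -1.3780.
        Two-sided p = 2*Phi(z) = 0.168204.
Step 6: alpha = 0.05. fail to reject H0.

W+ = 17, W- = 4, W = min = 4, p = 0.168204, fail to reject H0.


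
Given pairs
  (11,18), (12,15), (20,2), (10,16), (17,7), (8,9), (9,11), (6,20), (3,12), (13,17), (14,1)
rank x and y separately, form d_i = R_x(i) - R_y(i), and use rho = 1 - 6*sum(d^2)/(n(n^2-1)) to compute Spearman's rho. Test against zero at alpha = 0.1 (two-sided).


Step 1: Rank x and y separately (midranks; no ties here).
rank(x): 11->6, 12->7, 20->11, 10->5, 17->10, 8->3, 9->4, 6->2, 3->1, 13->8, 14->9
rank(y): 18->10, 15->7, 2->2, 16->8, 7->3, 9->4, 11->5, 20->11, 12->6, 17->9, 1->1
Step 2: d_i = R_x(i) - R_y(i); compute d_i^2.
  (6-10)^2=16, (7-7)^2=0, (11-2)^2=81, (5-8)^2=9, (10-3)^2=49, (3-4)^2=1, (4-5)^2=1, (2-11)^2=81, (1-6)^2=25, (8-9)^2=1, (9-1)^2=64
sum(d^2) = 328.
Step 3: rho = 1 - 6*328 / (11*(11^2 - 1)) = 1 - 1968/1320 = -0.490909.
Step 4: Under H0, t = rho * sqrt((n-2)/(1-rho^2)) = -1.6904 ~ t(9).
Step 5: Two-sided p-value from the t-distribution with 9 df = 0.125204.
Step 6: alpha = 0.1. fail to reject H0.

rho = -0.4909, p = 0.125204, fail to reject H0 at alpha = 0.1.


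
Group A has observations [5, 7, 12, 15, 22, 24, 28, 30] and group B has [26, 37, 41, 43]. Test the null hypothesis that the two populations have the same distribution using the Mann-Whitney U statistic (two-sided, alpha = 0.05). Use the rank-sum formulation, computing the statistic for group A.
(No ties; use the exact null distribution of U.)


Step 1: Combine and sort all 12 observations; assign midranks.
sorted (value, group): (5,X), (7,X), (12,X), (15,X), (22,X), (24,X), (26,Y), (28,X), (30,X), (37,Y), (41,Y), (43,Y)
ranks: 5->1, 7->2, 12->3, 15->4, 22->5, 24->6, 26->7, 28->8, 30->9, 37->10, 41->11, 43->12
Step 2: Rank sum for X: R1 = 1 + 2 + 3 + 4 + 5 + 6 + 8 + 9 = 38.
Step 3: U_X = R1 - n1(n1+1)/2 = 38 - 8*9/2 = 38 - 36 = 2.
       U_Y = n1*n2 - U_X = 32 - 2 = 30.
Step 4: No ties, so the exact null distribution of U (based on enumerating the C(12,8) = 495 equally likely rank assignments) gives the two-sided p-value.
Step 5: p-value = 0.016162; compare to alpha = 0.05. reject H0.

U_X = 2, p = 0.016162, reject H0 at alpha = 0.05.


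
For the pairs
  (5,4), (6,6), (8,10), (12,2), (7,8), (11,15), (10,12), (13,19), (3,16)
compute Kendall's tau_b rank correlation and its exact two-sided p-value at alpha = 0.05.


Step 1: Enumerate the 36 unordered pairs (i,j) with i<j and classify each by sign(x_j-x_i) * sign(y_j-y_i).
  (1,2):dx=+1,dy=+2->C; (1,3):dx=+3,dy=+6->C; (1,4):dx=+7,dy=-2->D; (1,5):dx=+2,dy=+4->C
  (1,6):dx=+6,dy=+11->C; (1,7):dx=+5,dy=+8->C; (1,8):dx=+8,dy=+15->C; (1,9):dx=-2,dy=+12->D
  (2,3):dx=+2,dy=+4->C; (2,4):dx=+6,dy=-4->D; (2,5):dx=+1,dy=+2->C; (2,6):dx=+5,dy=+9->C
  (2,7):dx=+4,dy=+6->C; (2,8):dx=+7,dy=+13->C; (2,9):dx=-3,dy=+10->D; (3,4):dx=+4,dy=-8->D
  (3,5):dx=-1,dy=-2->C; (3,6):dx=+3,dy=+5->C; (3,7):dx=+2,dy=+2->C; (3,8):dx=+5,dy=+9->C
  (3,9):dx=-5,dy=+6->D; (4,5):dx=-5,dy=+6->D; (4,6):dx=-1,dy=+13->D; (4,7):dx=-2,dy=+10->D
  (4,8):dx=+1,dy=+17->C; (4,9):dx=-9,dy=+14->D; (5,6):dx=+4,dy=+7->C; (5,7):dx=+3,dy=+4->C
  (5,8):dx=+6,dy=+11->C; (5,9):dx=-4,dy=+8->D; (6,7):dx=-1,dy=-3->C; (6,8):dx=+2,dy=+4->C
  (6,9):dx=-8,dy=+1->D; (7,8):dx=+3,dy=+7->C; (7,9):dx=-7,dy=+4->D; (8,9):dx=-10,dy=-3->C
Step 2: C = 23, D = 13, total pairs = 36.
Step 3: tau = (C - D)/(n(n-1)/2) = (23 - 13)/36 = 0.277778.
Step 4: Exact two-sided p-value (enumerate n! = 362880 permutations of y under H0): p = 0.358488.
Step 5: alpha = 0.05. fail to reject H0.

tau_b = 0.2778 (C=23, D=13), p = 0.358488, fail to reject H0.


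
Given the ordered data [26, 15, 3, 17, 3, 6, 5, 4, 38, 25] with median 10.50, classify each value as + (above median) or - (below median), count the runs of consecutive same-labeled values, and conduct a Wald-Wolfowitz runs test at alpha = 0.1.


Step 1: Compute median = 10.50; label A = above, B = below.
Labels in order: AABABBBBAA  (n_A = 5, n_B = 5)
Step 2: Count runs R = 5.
Step 3: Under H0 (random ordering), E[R] = 2*n_A*n_B/(n_A+n_B) + 1 = 2*5*5/10 + 1 = 6.0000.
        Var[R] = 2*n_A*n_B*(2*n_A*n_B - n_A - n_B) / ((n_A+n_B)^2 * (n_A+n_B-1)) = 2000/900 = 2.2222.
        SD[R] = 1.4907.
Step 4: Continuity-corrected z = (R + 0.5 - E[R]) / SD[R] = (5 + 0.5 - 6.0000) / 1.4907 = -0.3354.
Step 5: Two-sided p-value via normal approximation = 2*(1 - Phi(|z|)) = 0.737316.
Step 6: alpha = 0.1. fail to reject H0.

R = 5, z = -0.3354, p = 0.737316, fail to reject H0.


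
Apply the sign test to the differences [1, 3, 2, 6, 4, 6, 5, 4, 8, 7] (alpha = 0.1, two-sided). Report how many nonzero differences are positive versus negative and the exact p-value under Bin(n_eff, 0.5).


Step 1: Discard zero differences. Original n = 10; n_eff = number of nonzero differences = 10.
Nonzero differences (with sign): +1, +3, +2, +6, +4, +6, +5, +4, +8, +7
Step 2: Count signs: positive = 10, negative = 0.
Step 3: Under H0: P(positive) = 0.5, so the number of positives S ~ Bin(10, 0.5).
Step 4: Two-sided exact p-value = sum of Bin(10,0.5) probabilities at or below the observed probability = 0.001953.
Step 5: alpha = 0.1. reject H0.

n_eff = 10, pos = 10, neg = 0, p = 0.001953, reject H0.


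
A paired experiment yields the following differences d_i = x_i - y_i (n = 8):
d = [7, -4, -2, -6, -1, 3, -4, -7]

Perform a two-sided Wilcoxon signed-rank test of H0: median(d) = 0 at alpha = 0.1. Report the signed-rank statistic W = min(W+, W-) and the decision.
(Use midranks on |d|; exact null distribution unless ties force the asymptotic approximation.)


Step 1: Drop any zero differences (none here) and take |d_i|.
|d| = [7, 4, 2, 6, 1, 3, 4, 7]
Step 2: Midrank |d_i| (ties get averaged ranks).
ranks: |7|->7.5, |4|->4.5, |2|->2, |6|->6, |1|->1, |3|->3, |4|->4.5, |7|->7.5
Step 3: Attach original signs; sum ranks with positive sign and with negative sign.
W+ = 7.5 + 3 = 10.5
W- = 4.5 + 2 + 6 + 1 + 4.5 + 7.5 = 25.5
(Check: W+ + W- = 36 should equal n(n+1)/2 = 36.)
Step 4: Test statistic W = min(W+, W-) = 10.5.
Step 5: Ties in |d|, so use the tie-corrected normal approximation.
        E[W] = n(n+1)/4 = 8*9/4 = 18.
        Tie groups: |d|=4 (t=2), |d|=7 (t=2); sum(t^3 - t) = 12.
        Var[W] = n(n+1)(2n+1)/24 - sum(t^3-t)/48 = 1224/24 - 12/48 = 50.75.
        z = (W - E[W]) / sqrt(Var[W]) = (10.5 - 18) / 7.1239 = -1.0528.
        Two-sided p = 2*Phi(z) = 0.292436.
Step 6: alpha = 0.1. fail to reject H0.

W+ = 10.5, W- = 25.5, W = min = 10.5, p = 0.292436, fail to reject H0.


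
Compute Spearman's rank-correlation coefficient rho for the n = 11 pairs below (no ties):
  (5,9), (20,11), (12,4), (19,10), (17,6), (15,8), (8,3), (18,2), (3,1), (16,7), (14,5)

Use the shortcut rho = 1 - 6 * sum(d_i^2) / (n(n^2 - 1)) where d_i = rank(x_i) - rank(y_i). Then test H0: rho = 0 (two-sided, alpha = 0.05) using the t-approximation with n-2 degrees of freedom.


Step 1: Rank x and y separately (midranks; no ties here).
rank(x): 5->2, 20->11, 12->4, 19->10, 17->8, 15->6, 8->3, 18->9, 3->1, 16->7, 14->5
rank(y): 9->9, 11->11, 4->4, 10->10, 6->6, 8->8, 3->3, 2->2, 1->1, 7->7, 5->5
Step 2: d_i = R_x(i) - R_y(i); compute d_i^2.
  (2-9)^2=49, (11-11)^2=0, (4-4)^2=0, (10-10)^2=0, (8-6)^2=4, (6-8)^2=4, (3-3)^2=0, (9-2)^2=49, (1-1)^2=0, (7-7)^2=0, (5-5)^2=0
sum(d^2) = 106.
Step 3: rho = 1 - 6*106 / (11*(11^2 - 1)) = 1 - 636/1320 = 0.518182.
Step 4: Under H0, t = rho * sqrt((n-2)/(1-rho^2)) = 1.8176 ~ t(9).
Step 5: Two-sided p-value from the t-distribution with 9 df = 0.102492.
Step 6: alpha = 0.05. fail to reject H0.

rho = 0.5182, p = 0.102492, fail to reject H0 at alpha = 0.05.


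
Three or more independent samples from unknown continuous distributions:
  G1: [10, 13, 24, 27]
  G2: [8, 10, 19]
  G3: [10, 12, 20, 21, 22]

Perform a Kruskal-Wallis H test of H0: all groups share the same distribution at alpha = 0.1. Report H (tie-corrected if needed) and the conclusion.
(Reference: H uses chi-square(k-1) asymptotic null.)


Step 1: Combine all N = 12 observations and assign midranks.
sorted (value, group, rank): (8,G2,1), (10,G1,3), (10,G2,3), (10,G3,3), (12,G3,5), (13,G1,6), (19,G2,7), (20,G3,8), (21,G3,9), (22,G3,10), (24,G1,11), (27,G1,12)
Step 2: Sum ranks within each group.
R_1 = 32 (n_1 = 4)
R_2 = 11 (n_2 = 3)
R_3 = 35 (n_3 = 5)
Step 3: H = 12/(N(N+1)) * sum(R_i^2/n_i) - 3(N+1)
     = 12/(12*13) * (32^2/4 + 11^2/3 + 35^2/5) - 3*13
     = 0.076923 * 541.333 - 39
     = 2.641026.
Step 4: Ties present; correction factor C = 1 - 24/(12^3 - 12) = 0.986014. Corrected H = 2.641026 / 0.986014 = 2.678487.
Step 5: Under H0, H ~ chi^2(2); p-value = 0.262044.
Step 6: alpha = 0.1. fail to reject H0.

H = 2.6785, df = 2, p = 0.262044, fail to reject H0.


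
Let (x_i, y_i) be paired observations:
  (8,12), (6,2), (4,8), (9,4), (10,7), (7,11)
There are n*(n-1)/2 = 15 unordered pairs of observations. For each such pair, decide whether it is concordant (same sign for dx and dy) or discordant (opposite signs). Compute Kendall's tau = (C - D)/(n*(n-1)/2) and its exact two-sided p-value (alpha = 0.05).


Step 1: Enumerate the 15 unordered pairs (i,j) with i<j and classify each by sign(x_j-x_i) * sign(y_j-y_i).
  (1,2):dx=-2,dy=-10->C; (1,3):dx=-4,dy=-4->C; (1,4):dx=+1,dy=-8->D; (1,5):dx=+2,dy=-5->D
  (1,6):dx=-1,dy=-1->C; (2,3):dx=-2,dy=+6->D; (2,4):dx=+3,dy=+2->C; (2,5):dx=+4,dy=+5->C
  (2,6):dx=+1,dy=+9->C; (3,4):dx=+5,dy=-4->D; (3,5):dx=+6,dy=-1->D; (3,6):dx=+3,dy=+3->C
  (4,5):dx=+1,dy=+3->C; (4,6):dx=-2,dy=+7->D; (5,6):dx=-3,dy=+4->D
Step 2: C = 8, D = 7, total pairs = 15.
Step 3: tau = (C - D)/(n(n-1)/2) = (8 - 7)/15 = 0.066667.
Step 4: Exact two-sided p-value (enumerate n! = 720 permutations of y under H0): p = 1.000000.
Step 5: alpha = 0.05. fail to reject H0.

tau_b = 0.0667 (C=8, D=7), p = 1.000000, fail to reject H0.


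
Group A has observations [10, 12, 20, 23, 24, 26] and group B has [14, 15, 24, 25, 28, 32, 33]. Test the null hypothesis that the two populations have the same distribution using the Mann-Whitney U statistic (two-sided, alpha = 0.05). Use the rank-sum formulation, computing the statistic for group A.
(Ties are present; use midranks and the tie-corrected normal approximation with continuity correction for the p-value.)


Step 1: Combine and sort all 13 observations; assign midranks.
sorted (value, group): (10,X), (12,X), (14,Y), (15,Y), (20,X), (23,X), (24,X), (24,Y), (25,Y), (26,X), (28,Y), (32,Y), (33,Y)
ranks: 10->1, 12->2, 14->3, 15->4, 20->5, 23->6, 24->7.5, 24->7.5, 25->9, 26->10, 28->11, 32->12, 33->13
Step 2: Rank sum for X: R1 = 1 + 2 + 5 + 6 + 7.5 + 10 = 31.5.
Step 3: U_X = R1 - n1(n1+1)/2 = 31.5 - 6*7/2 = 31.5 - 21 = 10.5.
       U_Y = n1*n2 - U_X = 42 - 10.5 = 31.5.
Step 4: Ties are present, so use the tie-corrected normal approximation (with continuity correction) for the p-value.
Step 5: p-value = 0.152563; compare to alpha = 0.05. fail to reject H0.

U_X = 10.5, p = 0.152563, fail to reject H0 at alpha = 0.05.


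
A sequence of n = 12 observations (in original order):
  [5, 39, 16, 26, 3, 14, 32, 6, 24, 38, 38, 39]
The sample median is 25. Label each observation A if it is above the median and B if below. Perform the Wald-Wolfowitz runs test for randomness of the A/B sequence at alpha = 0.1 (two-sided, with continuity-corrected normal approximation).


Step 1: Compute median = 25; label A = above, B = below.
Labels in order: BABABBABBAAA  (n_A = 6, n_B = 6)
Step 2: Count runs R = 8.
Step 3: Under H0 (random ordering), E[R] = 2*n_A*n_B/(n_A+n_B) + 1 = 2*6*6/12 + 1 = 7.0000.
        Var[R] = 2*n_A*n_B*(2*n_A*n_B - n_A - n_B) / ((n_A+n_B)^2 * (n_A+n_B-1)) = 4320/1584 = 2.7273.
        SD[R] = 1.6514.
Step 4: Continuity-corrected z = (R - 0.5 - E[R]) / SD[R] = (8 - 0.5 - 7.0000) / 1.6514 = 0.3028.
Step 5: Two-sided p-value via normal approximation = 2*(1 - Phi(|z|)) = 0.762069.
Step 6: alpha = 0.1. fail to reject H0.

R = 8, z = 0.3028, p = 0.762069, fail to reject H0.


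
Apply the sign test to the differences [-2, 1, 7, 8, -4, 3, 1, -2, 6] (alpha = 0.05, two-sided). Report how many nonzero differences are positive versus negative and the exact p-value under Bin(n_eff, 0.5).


Step 1: Discard zero differences. Original n = 9; n_eff = number of nonzero differences = 9.
Nonzero differences (with sign): -2, +1, +7, +8, -4, +3, +1, -2, +6
Step 2: Count signs: positive = 6, negative = 3.
Step 3: Under H0: P(positive) = 0.5, so the number of positives S ~ Bin(9, 0.5).
Step 4: Two-sided exact p-value = sum of Bin(9,0.5) probabilities at or below the observed probability = 0.507812.
Step 5: alpha = 0.05. fail to reject H0.

n_eff = 9, pos = 6, neg = 3, p = 0.507812, fail to reject H0.


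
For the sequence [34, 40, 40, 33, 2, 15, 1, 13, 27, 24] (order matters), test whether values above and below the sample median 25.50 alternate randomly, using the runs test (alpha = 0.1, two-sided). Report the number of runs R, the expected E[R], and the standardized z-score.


Step 1: Compute median = 25.50; label A = above, B = below.
Labels in order: AAAABBBBAB  (n_A = 5, n_B = 5)
Step 2: Count runs R = 4.
Step 3: Under H0 (random ordering), E[R] = 2*n_A*n_B/(n_A+n_B) + 1 = 2*5*5/10 + 1 = 6.0000.
        Var[R] = 2*n_A*n_B*(2*n_A*n_B - n_A - n_B) / ((n_A+n_B)^2 * (n_A+n_B-1)) = 2000/900 = 2.2222.
        SD[R] = 1.4907.
Step 4: Continuity-corrected z = (R + 0.5 - E[R]) / SD[R] = (4 + 0.5 - 6.0000) / 1.4907 = -1.0062.
Step 5: Two-sided p-value via normal approximation = 2*(1 - Phi(|z|)) = 0.314305.
Step 6: alpha = 0.1. fail to reject H0.

R = 4, z = -1.0062, p = 0.314305, fail to reject H0.


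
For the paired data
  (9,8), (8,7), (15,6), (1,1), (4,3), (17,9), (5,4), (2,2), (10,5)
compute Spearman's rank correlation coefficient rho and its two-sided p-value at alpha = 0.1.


Step 1: Rank x and y separately (midranks; no ties here).
rank(x): 9->6, 8->5, 15->8, 1->1, 4->3, 17->9, 5->4, 2->2, 10->7
rank(y): 8->8, 7->7, 6->6, 1->1, 3->3, 9->9, 4->4, 2->2, 5->5
Step 2: d_i = R_x(i) - R_y(i); compute d_i^2.
  (6-8)^2=4, (5-7)^2=4, (8-6)^2=4, (1-1)^2=0, (3-3)^2=0, (9-9)^2=0, (4-4)^2=0, (2-2)^2=0, (7-5)^2=4
sum(d^2) = 16.
Step 3: rho = 1 - 6*16 / (9*(9^2 - 1)) = 1 - 96/720 = 0.866667.
Step 4: Under H0, t = rho * sqrt((n-2)/(1-rho^2)) = 4.5962 ~ t(7).
Step 5: Two-sided p-value from the t-distribution with 7 df = 0.002495.
Step 6: alpha = 0.1. reject H0.

rho = 0.8667, p = 0.002495, reject H0 at alpha = 0.1.


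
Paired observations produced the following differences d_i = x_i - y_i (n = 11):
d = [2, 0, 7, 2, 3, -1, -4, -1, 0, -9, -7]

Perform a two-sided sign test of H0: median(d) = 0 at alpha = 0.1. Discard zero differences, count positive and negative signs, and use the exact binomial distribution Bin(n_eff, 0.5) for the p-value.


Step 1: Discard zero differences. Original n = 11; n_eff = number of nonzero differences = 9.
Nonzero differences (with sign): +2, +7, +2, +3, -1, -4, -1, -9, -7
Step 2: Count signs: positive = 4, negative = 5.
Step 3: Under H0: P(positive) = 0.5, so the number of positives S ~ Bin(9, 0.5).
Step 4: Two-sided exact p-value = sum of Bin(9,0.5) probabilities at or below the observed probability = 1.000000.
Step 5: alpha = 0.1. fail to reject H0.

n_eff = 9, pos = 4, neg = 5, p = 1.000000, fail to reject H0.


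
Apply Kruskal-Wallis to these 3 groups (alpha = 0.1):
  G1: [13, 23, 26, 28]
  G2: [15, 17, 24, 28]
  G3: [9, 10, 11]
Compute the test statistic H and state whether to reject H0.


Step 1: Combine all N = 11 observations and assign midranks.
sorted (value, group, rank): (9,G3,1), (10,G3,2), (11,G3,3), (13,G1,4), (15,G2,5), (17,G2,6), (23,G1,7), (24,G2,8), (26,G1,9), (28,G1,10.5), (28,G2,10.5)
Step 2: Sum ranks within each group.
R_1 = 30.5 (n_1 = 4)
R_2 = 29.5 (n_2 = 4)
R_3 = 6 (n_3 = 3)
Step 3: H = 12/(N(N+1)) * sum(R_i^2/n_i) - 3(N+1)
     = 12/(11*12) * (30.5^2/4 + 29.5^2/4 + 6^2/3) - 3*12
     = 0.090909 * 462.125 - 36
     = 6.011364.
Step 4: Ties present; correction factor C = 1 - 6/(11^3 - 11) = 0.995455. Corrected H = 6.011364 / 0.995455 = 6.038813.
Step 5: Under H0, H ~ chi^2(2); p-value = 0.048830.
Step 6: alpha = 0.1. reject H0.

H = 6.0388, df = 2, p = 0.048830, reject H0.


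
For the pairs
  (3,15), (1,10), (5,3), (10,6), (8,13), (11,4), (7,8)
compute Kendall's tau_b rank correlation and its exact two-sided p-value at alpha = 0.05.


Step 1: Enumerate the 21 unordered pairs (i,j) with i<j and classify each by sign(x_j-x_i) * sign(y_j-y_i).
  (1,2):dx=-2,dy=-5->C; (1,3):dx=+2,dy=-12->D; (1,4):dx=+7,dy=-9->D; (1,5):dx=+5,dy=-2->D
  (1,6):dx=+8,dy=-11->D; (1,7):dx=+4,dy=-7->D; (2,3):dx=+4,dy=-7->D; (2,4):dx=+9,dy=-4->D
  (2,5):dx=+7,dy=+3->C; (2,6):dx=+10,dy=-6->D; (2,7):dx=+6,dy=-2->D; (3,4):dx=+5,dy=+3->C
  (3,5):dx=+3,dy=+10->C; (3,6):dx=+6,dy=+1->C; (3,7):dx=+2,dy=+5->C; (4,5):dx=-2,dy=+7->D
  (4,6):dx=+1,dy=-2->D; (4,7):dx=-3,dy=+2->D; (5,6):dx=+3,dy=-9->D; (5,7):dx=-1,dy=-5->C
  (6,7):dx=-4,dy=+4->D
Step 2: C = 7, D = 14, total pairs = 21.
Step 3: tau = (C - D)/(n(n-1)/2) = (7 - 14)/21 = -0.333333.
Step 4: Exact two-sided p-value (enumerate n! = 5040 permutations of y under H0): p = 0.381349.
Step 5: alpha = 0.05. fail to reject H0.

tau_b = -0.3333 (C=7, D=14), p = 0.381349, fail to reject H0.


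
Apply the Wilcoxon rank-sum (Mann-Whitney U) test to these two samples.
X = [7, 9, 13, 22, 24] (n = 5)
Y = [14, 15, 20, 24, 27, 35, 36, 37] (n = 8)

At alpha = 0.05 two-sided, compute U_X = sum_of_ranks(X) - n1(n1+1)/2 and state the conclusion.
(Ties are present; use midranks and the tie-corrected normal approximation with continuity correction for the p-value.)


Step 1: Combine and sort all 13 observations; assign midranks.
sorted (value, group): (7,X), (9,X), (13,X), (14,Y), (15,Y), (20,Y), (22,X), (24,X), (24,Y), (27,Y), (35,Y), (36,Y), (37,Y)
ranks: 7->1, 9->2, 13->3, 14->4, 15->5, 20->6, 22->7, 24->8.5, 24->8.5, 27->10, 35->11, 36->12, 37->13
Step 2: Rank sum for X: R1 = 1 + 2 + 3 + 7 + 8.5 = 21.5.
Step 3: U_X = R1 - n1(n1+1)/2 = 21.5 - 5*6/2 = 21.5 - 15 = 6.5.
       U_Y = n1*n2 - U_X = 40 - 6.5 = 33.5.
Step 4: Ties are present, so use the tie-corrected normal approximation (with continuity correction) for the p-value.
Step 5: p-value = 0.056699; compare to alpha = 0.05. fail to reject H0.

U_X = 6.5, p = 0.056699, fail to reject H0 at alpha = 0.05.


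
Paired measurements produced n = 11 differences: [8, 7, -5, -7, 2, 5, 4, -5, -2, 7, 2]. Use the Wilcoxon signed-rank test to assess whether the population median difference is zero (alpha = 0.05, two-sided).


Step 1: Drop any zero differences (none here) and take |d_i|.
|d| = [8, 7, 5, 7, 2, 5, 4, 5, 2, 7, 2]
Step 2: Midrank |d_i| (ties get averaged ranks).
ranks: |8|->11, |7|->9, |5|->6, |7|->9, |2|->2, |5|->6, |4|->4, |5|->6, |2|->2, |7|->9, |2|->2
Step 3: Attach original signs; sum ranks with positive sign and with negative sign.
W+ = 11 + 9 + 2 + 6 + 4 + 9 + 2 = 43
W- = 6 + 9 + 6 + 2 = 23
(Check: W+ + W- = 66 should equal n(n+1)/2 = 66.)
Step 4: Test statistic W = min(W+, W-) = 23.
Step 5: Ties in |d|, so use the tie-corrected normal approximation.
        E[W] = n(n+1)/4 = 11*12/4 = 33.
        Tie groups: |d|=2 (t=3), |d|=5 (t=3), |d|=7 (t=3); sum(t^3 - t) = 72.
        Var[W] = n(n+1)(2n+1)/24 - sum(t^3-t)/48 = 3036/24 - 72/48 = 125.
        z = (W - E[W]) / sqrt(Var[W]) = (23 - 33) / 11.1803 = -0.8944.
        Two-sided p = 2*Phi(z) = 0.371093.
Step 6: alpha = 0.05. fail to reject H0.

W+ = 43, W- = 23, W = min = 23, p = 0.371093, fail to reject H0.


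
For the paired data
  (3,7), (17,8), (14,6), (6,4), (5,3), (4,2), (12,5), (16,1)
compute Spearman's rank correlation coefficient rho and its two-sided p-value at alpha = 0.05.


Step 1: Rank x and y separately (midranks; no ties here).
rank(x): 3->1, 17->8, 14->6, 6->4, 5->3, 4->2, 12->5, 16->7
rank(y): 7->7, 8->8, 6->6, 4->4, 3->3, 2->2, 5->5, 1->1
Step 2: d_i = R_x(i) - R_y(i); compute d_i^2.
  (1-7)^2=36, (8-8)^2=0, (6-6)^2=0, (4-4)^2=0, (3-3)^2=0, (2-2)^2=0, (5-5)^2=0, (7-1)^2=36
sum(d^2) = 72.
Step 3: rho = 1 - 6*72 / (8*(8^2 - 1)) = 1 - 432/504 = 0.142857.
Step 4: Under H0, t = rho * sqrt((n-2)/(1-rho^2)) = 0.3536 ~ t(6).
Step 5: Two-sided p-value from the t-distribution with 6 df = 0.735765.
Step 6: alpha = 0.05. fail to reject H0.

rho = 0.1429, p = 0.735765, fail to reject H0 at alpha = 0.05.


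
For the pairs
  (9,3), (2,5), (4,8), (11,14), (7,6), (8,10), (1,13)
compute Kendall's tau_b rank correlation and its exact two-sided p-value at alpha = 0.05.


Step 1: Enumerate the 21 unordered pairs (i,j) with i<j and classify each by sign(x_j-x_i) * sign(y_j-y_i).
  (1,2):dx=-7,dy=+2->D; (1,3):dx=-5,dy=+5->D; (1,4):dx=+2,dy=+11->C; (1,5):dx=-2,dy=+3->D
  (1,6):dx=-1,dy=+7->D; (1,7):dx=-8,dy=+10->D; (2,3):dx=+2,dy=+3->C; (2,4):dx=+9,dy=+9->C
  (2,5):dx=+5,dy=+1->C; (2,6):dx=+6,dy=+5->C; (2,7):dx=-1,dy=+8->D; (3,4):dx=+7,dy=+6->C
  (3,5):dx=+3,dy=-2->D; (3,6):dx=+4,dy=+2->C; (3,7):dx=-3,dy=+5->D; (4,5):dx=-4,dy=-8->C
  (4,6):dx=-3,dy=-4->C; (4,7):dx=-10,dy=-1->C; (5,6):dx=+1,dy=+4->C; (5,7):dx=-6,dy=+7->D
  (6,7):dx=-7,dy=+3->D
Step 2: C = 11, D = 10, total pairs = 21.
Step 3: tau = (C - D)/(n(n-1)/2) = (11 - 10)/21 = 0.047619.
Step 4: Exact two-sided p-value (enumerate n! = 5040 permutations of y under H0): p = 1.000000.
Step 5: alpha = 0.05. fail to reject H0.

tau_b = 0.0476 (C=11, D=10), p = 1.000000, fail to reject H0.
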